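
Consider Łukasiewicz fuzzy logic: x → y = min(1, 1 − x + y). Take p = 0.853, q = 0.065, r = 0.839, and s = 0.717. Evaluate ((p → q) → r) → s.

0.717

p → q = min(1, 1 − 0.853 + 0.065) = min(1, 0.212) = 0.212
(p → q) → r = min(1, 1 − 0.212 + 0.839) = min(1, 1.627) = 1.000
((p → q) → r) → s = min(1, 1 − 1.000 + 0.717) = min(1, 0.717) = 0.717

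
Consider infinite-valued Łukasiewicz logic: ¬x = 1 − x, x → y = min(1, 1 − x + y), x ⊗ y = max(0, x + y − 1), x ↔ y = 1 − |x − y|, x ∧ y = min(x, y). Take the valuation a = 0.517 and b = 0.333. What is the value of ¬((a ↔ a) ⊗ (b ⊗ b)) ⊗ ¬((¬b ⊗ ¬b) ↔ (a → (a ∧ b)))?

a ↔ a = 1 − |0.517 − 0.517| = 1 − 0.000 = 1.000
b ⊗ b = max(0, 0.333 + 0.333 − 1) = max(0, -0.334) = 0.000
(a ↔ a) ⊗ (b ⊗ b) = max(0, 1.000 + 0.000 − 1) = max(0, 0.000) = 0.000
¬((a ↔ a) ⊗ (b ⊗ b)) = 1 − 0.000 = 1.000
¬b = 1 − 0.333 = 0.667
¬b ⊗ ¬b = max(0, 0.667 + 0.667 − 1) = max(0, 0.334) = 0.334
a ∧ b = min(0.517, 0.333) = 0.333
a → (a ∧ b) = min(1, 1 − 0.517 + 0.333) = min(1, 0.816) = 0.816
(¬b ⊗ ¬b) ↔ (a → (a ∧ b)) = 1 − |0.334 − 0.816| = 1 − 0.482 = 0.518
¬((¬b ⊗ ¬b) ↔ (a → (a ∧ b))) = 1 − 0.518 = 0.482
¬((a ↔ a) ⊗ (b ⊗ b)) ⊗ ¬((¬b ⊗ ¬b) ↔ (a → (a ∧ b))) = max(0, 1.000 + 0.482 − 1) = max(0, 0.482) = 0.482

0.482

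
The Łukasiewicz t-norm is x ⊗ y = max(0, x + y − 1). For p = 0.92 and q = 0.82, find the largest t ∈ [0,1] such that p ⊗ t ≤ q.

The residuum of the Łukasiewicz t-norm gives the supremum: min(1, 1 − 0.92 + 0.82).
1 − 0.92 + 0.82 = 0.90, so t = min(1, 0.90) = 0.90.
Check: 0.92 ⊗ 0.90 = max(0, 0.82) = 0.82 ≤ 0.82.

0.90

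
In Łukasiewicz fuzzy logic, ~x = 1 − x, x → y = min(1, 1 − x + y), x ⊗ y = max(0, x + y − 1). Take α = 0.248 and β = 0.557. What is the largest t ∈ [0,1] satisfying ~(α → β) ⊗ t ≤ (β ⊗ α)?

1.000

α → β = min(1, 1 − 0.248 + 0.557) = min(1, 1.309) = 1.000
~(α → β) = 1 − 1.000 = 0.000
So the left factor is ~(α → β) = 0.000.
β ⊗ α = max(0, 0.557 + 0.248 − 1) = max(0, -0.195) = 0.000
So the right-hand bound is β ⊗ α = 0.000.
The residuum of the Łukasiewicz t-norm gives the supremum: min(1, 1 − 0.000 + 0.000).
1 − 0.000 + 0.000 = 1.000, so t = min(1, 1.000) = 1.000.
Check: 0.000 ⊗ 1.000 = max(0, 0.000) = 0.000 ≤ 0.000.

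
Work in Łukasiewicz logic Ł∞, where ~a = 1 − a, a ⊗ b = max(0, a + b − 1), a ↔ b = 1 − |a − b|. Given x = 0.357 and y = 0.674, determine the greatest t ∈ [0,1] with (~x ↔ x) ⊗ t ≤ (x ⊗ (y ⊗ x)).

0.286

~x = 1 − 0.357 = 0.643
~x ↔ x = 1 − |0.643 − 0.357| = 1 − 0.286 = 0.714
So the left factor is ~x ↔ x = 0.714.
y ⊗ x = max(0, 0.674 + 0.357 − 1) = max(0, 0.031) = 0.031
x ⊗ (y ⊗ x) = max(0, 0.357 + 0.031 − 1) = max(0, -0.612) = 0.000
So the right-hand bound is x ⊗ (y ⊗ x) = 0.000.
The residuum of the Łukasiewicz t-norm gives the supremum: min(1, 1 − 0.714 + 0.000).
1 − 0.714 + 0.000 = 0.286, so t = min(1, 0.286) = 0.286.
Check: 0.714 ⊗ 0.286 = max(0, 0.000) = 0.000 ≤ 0.000.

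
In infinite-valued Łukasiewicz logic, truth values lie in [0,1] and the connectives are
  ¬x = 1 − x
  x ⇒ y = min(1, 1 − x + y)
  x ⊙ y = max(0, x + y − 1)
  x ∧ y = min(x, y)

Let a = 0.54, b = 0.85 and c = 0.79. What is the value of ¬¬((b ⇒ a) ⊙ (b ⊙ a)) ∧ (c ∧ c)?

b ⇒ a = min(1, 1 − 0.85 + 0.54) = min(1, 0.69) = 0.69
b ⊙ a = max(0, 0.85 + 0.54 − 1) = max(0, 0.39) = 0.39
(b ⇒ a) ⊙ (b ⊙ a) = max(0, 0.69 + 0.39 − 1) = max(0, 0.08) = 0.08
¬((b ⇒ a) ⊙ (b ⊙ a)) = 1 − 0.08 = 0.92
¬¬((b ⇒ a) ⊙ (b ⊙ a)) = 1 − 0.92 = 0.08
c ∧ c = min(0.79, 0.79) = 0.79
¬¬((b ⇒ a) ⊙ (b ⊙ a)) ∧ (c ∧ c) = min(0.08, 0.79) = 0.08

0.08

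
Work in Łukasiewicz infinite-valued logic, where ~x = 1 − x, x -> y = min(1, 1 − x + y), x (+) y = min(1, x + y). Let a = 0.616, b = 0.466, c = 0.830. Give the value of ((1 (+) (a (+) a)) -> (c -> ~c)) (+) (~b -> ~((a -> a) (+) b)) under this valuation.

0.806

a (+) a = min(1, 0.616 + 0.616) = min(1, 1.232) = 1.000
1 (+) (a (+) a) = min(1, 1.000 + 1.000) = min(1, 2.000) = 1.000
~c = 1 − 0.830 = 0.170
c -> ~c = min(1, 1 − 0.830 + 0.170) = min(1, 0.340) = 0.340
(1 (+) (a (+) a)) -> (c -> ~c) = min(1, 1 − 1.000 + 0.340) = min(1, 0.340) = 0.340
~b = 1 − 0.466 = 0.534
a -> a = min(1, 1 − 0.616 + 0.616) = min(1, 1.000) = 1.000
(a -> a) (+) b = min(1, 1.000 + 0.466) = min(1, 1.466) = 1.000
~((a -> a) (+) b) = 1 − 1.000 = 0.000
~b -> ~((a -> a) (+) b) = min(1, 1 − 0.534 + 0.000) = min(1, 0.466) = 0.466
((1 (+) (a (+) a)) -> (c -> ~c)) (+) (~b -> ~((a -> a) (+) b)) = min(1, 0.340 + 0.466) = min(1, 0.806) = 0.806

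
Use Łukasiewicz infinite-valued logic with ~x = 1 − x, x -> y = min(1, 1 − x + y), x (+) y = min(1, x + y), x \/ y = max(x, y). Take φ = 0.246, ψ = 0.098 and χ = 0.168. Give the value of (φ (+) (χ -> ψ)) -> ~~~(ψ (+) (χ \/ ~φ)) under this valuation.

0.148

χ -> ψ = min(1, 1 − 0.168 + 0.098) = min(1, 0.930) = 0.930
φ (+) (χ -> ψ) = min(1, 0.246 + 0.930) = min(1, 1.176) = 1.000
~φ = 1 − 0.246 = 0.754
χ \/ ~φ = max(0.168, 0.754) = 0.754
ψ (+) (χ \/ ~φ) = min(1, 0.098 + 0.754) = min(1, 0.852) = 0.852
~(ψ (+) (χ \/ ~φ)) = 1 − 0.852 = 0.148
~~(ψ (+) (χ \/ ~φ)) = 1 − 0.148 = 0.852
~~~(ψ (+) (χ \/ ~φ)) = 1 − 0.852 = 0.148
(φ (+) (χ -> ψ)) -> ~~~(ψ (+) (χ \/ ~φ)) = min(1, 1 − 1.000 + 0.148) = min(1, 0.148) = 0.148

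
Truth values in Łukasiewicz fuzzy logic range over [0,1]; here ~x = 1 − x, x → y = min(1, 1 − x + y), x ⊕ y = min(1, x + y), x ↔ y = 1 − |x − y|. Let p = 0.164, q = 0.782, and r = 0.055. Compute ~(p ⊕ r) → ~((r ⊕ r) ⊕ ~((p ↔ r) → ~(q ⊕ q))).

p ⊕ r = min(1, 0.164 + 0.055) = min(1, 0.219) = 0.219
~(p ⊕ r) = 1 − 0.219 = 0.781
r ⊕ r = min(1, 0.055 + 0.055) = min(1, 0.110) = 0.110
p ↔ r = 1 − |0.164 − 0.055| = 1 − 0.109 = 0.891
q ⊕ q = min(1, 0.782 + 0.782) = min(1, 1.564) = 1.000
~(q ⊕ q) = 1 − 1.000 = 0.000
(p ↔ r) → ~(q ⊕ q) = min(1, 1 − 0.891 + 0.000) = min(1, 0.109) = 0.109
~((p ↔ r) → ~(q ⊕ q)) = 1 − 0.109 = 0.891
(r ⊕ r) ⊕ ~((p ↔ r) → ~(q ⊕ q)) = min(1, 0.110 + 0.891) = min(1, 1.001) = 1.000
~((r ⊕ r) ⊕ ~((p ↔ r) → ~(q ⊕ q))) = 1 − 1.000 = 0.000
~(p ⊕ r) → ~((r ⊕ r) ⊕ ~((p ↔ r) → ~(q ⊕ q))) = min(1, 1 − 0.781 + 0.000) = min(1, 0.219) = 0.219

0.219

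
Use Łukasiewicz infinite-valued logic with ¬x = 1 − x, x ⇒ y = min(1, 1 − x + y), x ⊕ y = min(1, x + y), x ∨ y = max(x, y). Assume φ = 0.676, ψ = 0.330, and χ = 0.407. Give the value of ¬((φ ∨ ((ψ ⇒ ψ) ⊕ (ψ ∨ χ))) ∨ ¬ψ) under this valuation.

ψ ⇒ ψ = min(1, 1 − 0.330 + 0.330) = min(1, 1.000) = 1.000
ψ ∨ χ = max(0.330, 0.407) = 0.407
(ψ ⇒ ψ) ⊕ (ψ ∨ χ) = min(1, 1.000 + 0.407) = min(1, 1.407) = 1.000
φ ∨ ((ψ ⇒ ψ) ⊕ (ψ ∨ χ)) = max(0.676, 1.000) = 1.000
¬ψ = 1 − 0.330 = 0.670
(φ ∨ ((ψ ⇒ ψ) ⊕ (ψ ∨ χ))) ∨ ¬ψ = max(1.000, 0.670) = 1.000
¬((φ ∨ ((ψ ⇒ ψ) ⊕ (ψ ∨ χ))) ∨ ¬ψ) = 1 − 1.000 = 0.000

0.000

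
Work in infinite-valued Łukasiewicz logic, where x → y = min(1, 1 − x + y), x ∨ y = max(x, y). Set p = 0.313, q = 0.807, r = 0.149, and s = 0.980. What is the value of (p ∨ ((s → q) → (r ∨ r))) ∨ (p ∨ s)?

s → q = min(1, 1 − 0.980 + 0.807) = min(1, 0.827) = 0.827
r ∨ r = max(0.149, 0.149) = 0.149
(s → q) → (r ∨ r) = min(1, 1 − 0.827 + 0.149) = min(1, 0.322) = 0.322
p ∨ ((s → q) → (r ∨ r)) = max(0.313, 0.322) = 0.322
p ∨ s = max(0.313, 0.980) = 0.980
(p ∨ ((s → q) → (r ∨ r))) ∨ (p ∨ s) = max(0.322, 0.980) = 0.980

0.980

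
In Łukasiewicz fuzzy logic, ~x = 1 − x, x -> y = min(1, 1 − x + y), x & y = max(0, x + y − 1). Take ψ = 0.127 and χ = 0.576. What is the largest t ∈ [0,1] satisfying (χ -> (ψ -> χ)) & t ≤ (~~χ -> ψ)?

0.551

ψ -> χ = min(1, 1 − 0.127 + 0.576) = min(1, 1.449) = 1.000
χ -> (ψ -> χ) = min(1, 1 − 0.576 + 1.000) = min(1, 1.424) = 1.000
So the left factor is χ -> (ψ -> χ) = 1.000.
~χ = 1 − 0.576 = 0.424
~~χ = 1 − 0.424 = 0.576
~~χ -> ψ = min(1, 1 − 0.576 + 0.127) = min(1, 0.551) = 0.551
So the right-hand bound is ~~χ -> ψ = 0.551.
The residuum of the Łukasiewicz t-norm gives the supremum: min(1, 1 − 1.000 + 0.551).
1 − 1.000 + 0.551 = 0.551, so t = min(1, 0.551) = 0.551.
Check: 1.000 & 0.551 = max(0, 0.551) = 0.551 ≤ 0.551.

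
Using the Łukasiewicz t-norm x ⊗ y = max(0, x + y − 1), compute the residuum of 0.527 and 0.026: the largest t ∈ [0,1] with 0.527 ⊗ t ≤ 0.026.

The residuum of the Łukasiewicz t-norm gives the supremum: min(1, 1 − 0.527 + 0.026).
1 − 0.527 + 0.026 = 0.499, so t = min(1, 0.499) = 0.499.
Check: 0.527 ⊗ 0.499 = max(0, 0.026) = 0.026 ≤ 0.026.

0.499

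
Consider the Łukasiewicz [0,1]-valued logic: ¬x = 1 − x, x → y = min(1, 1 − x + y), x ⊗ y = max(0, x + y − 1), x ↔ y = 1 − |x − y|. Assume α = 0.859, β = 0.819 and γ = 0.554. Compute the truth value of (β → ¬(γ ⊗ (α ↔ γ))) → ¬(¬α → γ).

α ↔ γ = 1 − |0.859 − 0.554| = 1 − 0.305 = 0.695
γ ⊗ (α ↔ γ) = max(0, 0.554 + 0.695 − 1) = max(0, 0.249) = 0.249
¬(γ ⊗ (α ↔ γ)) = 1 − 0.249 = 0.751
β → ¬(γ ⊗ (α ↔ γ)) = min(1, 1 − 0.819 + 0.751) = min(1, 0.932) = 0.932
¬α = 1 − 0.859 = 0.141
¬α → γ = min(1, 1 − 0.141 + 0.554) = min(1, 1.413) = 1.000
¬(¬α → γ) = 1 − 1.000 = 0.000
(β → ¬(γ ⊗ (α ↔ γ))) → ¬(¬α → γ) = min(1, 1 − 0.932 + 0.000) = min(1, 0.068) = 0.068

0.068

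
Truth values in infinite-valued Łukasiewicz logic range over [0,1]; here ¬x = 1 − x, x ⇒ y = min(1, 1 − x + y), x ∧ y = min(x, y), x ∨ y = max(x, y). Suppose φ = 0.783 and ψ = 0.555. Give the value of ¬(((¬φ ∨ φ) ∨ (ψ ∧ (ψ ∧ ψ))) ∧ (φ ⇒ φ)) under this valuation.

¬φ = 1 − 0.783 = 0.217
¬φ ∨ φ = max(0.217, 0.783) = 0.783
ψ ∧ ψ = min(0.555, 0.555) = 0.555
ψ ∧ (ψ ∧ ψ) = min(0.555, 0.555) = 0.555
(¬φ ∨ φ) ∨ (ψ ∧ (ψ ∧ ψ)) = max(0.783, 0.555) = 0.783
φ ⇒ φ = min(1, 1 − 0.783 + 0.783) = min(1, 1.000) = 1.000
((¬φ ∨ φ) ∨ (ψ ∧ (ψ ∧ ψ))) ∧ (φ ⇒ φ) = min(0.783, 1.000) = 0.783
¬(((¬φ ∨ φ) ∨ (ψ ∧ (ψ ∧ ψ))) ∧ (φ ⇒ φ)) = 1 − 0.783 = 0.217

0.217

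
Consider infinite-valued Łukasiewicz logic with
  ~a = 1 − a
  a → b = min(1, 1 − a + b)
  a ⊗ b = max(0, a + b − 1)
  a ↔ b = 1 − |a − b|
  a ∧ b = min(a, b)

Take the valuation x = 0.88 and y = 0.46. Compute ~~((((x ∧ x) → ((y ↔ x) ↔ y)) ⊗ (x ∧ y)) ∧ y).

x ∧ x = min(0.88, 0.88) = 0.88
y ↔ x = 1 − |0.46 − 0.88| = 1 − 0.42 = 0.58
(y ↔ x) ↔ y = 1 − |0.58 − 0.46| = 1 − 0.12 = 0.88
(x ∧ x) → ((y ↔ x) ↔ y) = min(1, 1 − 0.88 + 0.88) = min(1, 1.00) = 1.00
x ∧ y = min(0.88, 0.46) = 0.46
((x ∧ x) → ((y ↔ x) ↔ y)) ⊗ (x ∧ y) = max(0, 1.00 + 0.46 − 1) = max(0, 0.46) = 0.46
(((x ∧ x) → ((y ↔ x) ↔ y)) ⊗ (x ∧ y)) ∧ y = min(0.46, 0.46) = 0.46
~((((x ∧ x) → ((y ↔ x) ↔ y)) ⊗ (x ∧ y)) ∧ y) = 1 − 0.46 = 0.54
~~((((x ∧ x) → ((y ↔ x) ↔ y)) ⊗ (x ∧ y)) ∧ y) = 1 − 0.54 = 0.46

0.46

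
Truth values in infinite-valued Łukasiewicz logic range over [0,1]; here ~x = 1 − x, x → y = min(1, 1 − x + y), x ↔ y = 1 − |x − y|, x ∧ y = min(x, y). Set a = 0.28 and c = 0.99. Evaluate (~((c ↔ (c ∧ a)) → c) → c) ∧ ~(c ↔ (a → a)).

0.01

c ∧ a = min(0.99, 0.28) = 0.28
c ↔ (c ∧ a) = 1 − |0.99 − 0.28| = 1 − 0.71 = 0.29
(c ↔ (c ∧ a)) → c = min(1, 1 − 0.29 + 0.99) = min(1, 1.70) = 1.00
~((c ↔ (c ∧ a)) → c) = 1 − 1.00 = 0.00
~((c ↔ (c ∧ a)) → c) → c = min(1, 1 − 0.00 + 0.99) = min(1, 1.99) = 1.00
a → a = min(1, 1 − 0.28 + 0.28) = min(1, 1.00) = 1.00
c ↔ (a → a) = 1 − |0.99 − 1.00| = 1 − 0.01 = 0.99
~(c ↔ (a → a)) = 1 − 0.99 = 0.01
(~((c ↔ (c ∧ a)) → c) → c) ∧ ~(c ↔ (a → a)) = min(1.00, 0.01) = 0.01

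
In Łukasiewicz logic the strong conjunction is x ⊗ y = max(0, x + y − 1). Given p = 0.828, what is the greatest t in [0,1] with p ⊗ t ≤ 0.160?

0.332

The residuum of the Łukasiewicz t-norm gives the supremum: min(1, 1 − 0.828 + 0.160).
1 − 0.828 + 0.160 = 0.332, so t = min(1, 0.332) = 0.332.
Check: 0.828 ⊗ 0.332 = max(0, 0.160) = 0.160 ≤ 0.160.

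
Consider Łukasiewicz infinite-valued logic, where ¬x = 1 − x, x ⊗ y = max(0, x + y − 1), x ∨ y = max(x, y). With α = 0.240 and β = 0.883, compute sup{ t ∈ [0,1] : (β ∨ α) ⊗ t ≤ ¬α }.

0.877

β ∨ α = max(0.883, 0.240) = 0.883
So the left factor is β ∨ α = 0.883.
¬α = 1 − 0.240 = 0.760
So the right-hand bound is ¬α = 0.760.
The residuum of the Łukasiewicz t-norm gives the supremum: min(1, 1 − 0.883 + 0.760).
1 − 0.883 + 0.760 = 0.877, so t = min(1, 0.877) = 0.877.
Check: 0.883 ⊗ 0.877 = max(0, 0.760) = 0.760 ≤ 0.760.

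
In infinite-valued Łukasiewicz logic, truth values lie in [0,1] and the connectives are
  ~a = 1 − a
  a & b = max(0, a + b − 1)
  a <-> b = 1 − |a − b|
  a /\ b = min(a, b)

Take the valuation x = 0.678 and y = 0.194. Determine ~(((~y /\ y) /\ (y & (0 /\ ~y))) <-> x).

~y = 1 − 0.194 = 0.806
~y /\ y = min(0.806, 0.194) = 0.194
0 /\ ~y = min(0.000, 0.806) = 0.000
y & (0 /\ ~y) = max(0, 0.194 + 0.000 − 1) = max(0, -0.806) = 0.000
(~y /\ y) /\ (y & (0 /\ ~y)) = min(0.194, 0.000) = 0.000
((~y /\ y) /\ (y & (0 /\ ~y))) <-> x = 1 − |0.000 − 0.678| = 1 − 0.678 = 0.322
~(((~y /\ y) /\ (y & (0 /\ ~y))) <-> x) = 1 − 0.322 = 0.678

0.678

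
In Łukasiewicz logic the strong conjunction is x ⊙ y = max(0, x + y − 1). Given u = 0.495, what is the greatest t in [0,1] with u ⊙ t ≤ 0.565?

The residuum of the Łukasiewicz t-norm gives the supremum: min(1, 1 − 0.495 + 0.565).
1 − 0.495 + 0.565 = 1.070, so t = min(1, 1.070) = 1.000.
Check: 0.495 ⊙ 1.000 = max(0, 0.495) = 0.495 ≤ 0.565.

1.000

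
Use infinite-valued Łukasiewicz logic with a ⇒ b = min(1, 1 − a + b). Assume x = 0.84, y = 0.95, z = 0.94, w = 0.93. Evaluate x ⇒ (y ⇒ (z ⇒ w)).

z ⇒ w = min(1, 1 − 0.94 + 0.93) = min(1, 0.99) = 0.99
y ⇒ (z ⇒ w) = min(1, 1 − 0.95 + 0.99) = min(1, 1.04) = 1.00
x ⇒ (y ⇒ (z ⇒ w)) = min(1, 1 − 0.84 + 1.00) = min(1, 1.16) = 1.00

1.00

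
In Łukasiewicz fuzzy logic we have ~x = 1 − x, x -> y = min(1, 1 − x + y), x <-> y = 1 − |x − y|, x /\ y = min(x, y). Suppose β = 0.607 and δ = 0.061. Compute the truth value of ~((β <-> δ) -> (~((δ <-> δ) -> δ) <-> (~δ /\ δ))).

0.332

β <-> δ = 1 − |0.607 − 0.061| = 1 − 0.546 = 0.454
δ <-> δ = 1 − |0.061 − 0.061| = 1 − 0.000 = 1.000
(δ <-> δ) -> δ = min(1, 1 − 1.000 + 0.061) = min(1, 0.061) = 0.061
~((δ <-> δ) -> δ) = 1 − 0.061 = 0.939
~δ = 1 − 0.061 = 0.939
~δ /\ δ = min(0.939, 0.061) = 0.061
~((δ <-> δ) -> δ) <-> (~δ /\ δ) = 1 − |0.939 − 0.061| = 1 − 0.878 = 0.122
(β <-> δ) -> (~((δ <-> δ) -> δ) <-> (~δ /\ δ)) = min(1, 1 − 0.454 + 0.122) = min(1, 0.668) = 0.668
~((β <-> δ) -> (~((δ <-> δ) -> δ) <-> (~δ /\ δ))) = 1 − 0.668 = 0.332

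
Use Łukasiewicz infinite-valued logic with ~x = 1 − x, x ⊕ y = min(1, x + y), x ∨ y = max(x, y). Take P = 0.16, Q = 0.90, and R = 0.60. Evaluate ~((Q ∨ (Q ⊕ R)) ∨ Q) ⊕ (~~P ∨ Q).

Q ⊕ R = min(1, 0.90 + 0.60) = min(1, 1.50) = 1.00
Q ∨ (Q ⊕ R) = max(0.90, 1.00) = 1.00
(Q ∨ (Q ⊕ R)) ∨ Q = max(1.00, 0.90) = 1.00
~((Q ∨ (Q ⊕ R)) ∨ Q) = 1 − 1.00 = 0.00
~P = 1 − 0.16 = 0.84
~~P = 1 − 0.84 = 0.16
~~P ∨ Q = max(0.16, 0.90) = 0.90
~((Q ∨ (Q ⊕ R)) ∨ Q) ⊕ (~~P ∨ Q) = min(1, 0.00 + 0.90) = min(1, 0.90) = 0.90

0.90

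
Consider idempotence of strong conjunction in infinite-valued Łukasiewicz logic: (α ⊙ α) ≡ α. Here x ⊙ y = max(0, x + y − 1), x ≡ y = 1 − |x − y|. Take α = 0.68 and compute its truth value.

α ⊙ α = max(0, 0.68 + 0.68 − 1) = max(0, 0.36) = 0.36
(α ⊙ α) ≡ α = 1 − |0.36 − 0.68| = 1 − 0.32 = 0.68
(The value 0.68 < 1 shows this instance is not satisfied; fails in Ł∞ since a ⊗ a = max(0, 2a−1) ≠ a in general.)

0.68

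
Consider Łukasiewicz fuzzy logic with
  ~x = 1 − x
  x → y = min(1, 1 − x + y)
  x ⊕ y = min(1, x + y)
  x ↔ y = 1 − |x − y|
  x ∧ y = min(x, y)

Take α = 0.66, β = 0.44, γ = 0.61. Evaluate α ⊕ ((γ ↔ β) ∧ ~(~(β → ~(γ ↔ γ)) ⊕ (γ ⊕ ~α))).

0.66

γ ↔ β = 1 − |0.61 − 0.44| = 1 − 0.17 = 0.83
γ ↔ γ = 1 − |0.61 − 0.61| = 1 − 0.00 = 1.00
~(γ ↔ γ) = 1 − 1.00 = 0.00
β → ~(γ ↔ γ) = min(1, 1 − 0.44 + 0.00) = min(1, 0.56) = 0.56
~(β → ~(γ ↔ γ)) = 1 − 0.56 = 0.44
~α = 1 − 0.66 = 0.34
γ ⊕ ~α = min(1, 0.61 + 0.34) = min(1, 0.95) = 0.95
~(β → ~(γ ↔ γ)) ⊕ (γ ⊕ ~α) = min(1, 0.44 + 0.95) = min(1, 1.39) = 1.00
~(~(β → ~(γ ↔ γ)) ⊕ (γ ⊕ ~α)) = 1 − 1.00 = 0.00
(γ ↔ β) ∧ ~(~(β → ~(γ ↔ γ)) ⊕ (γ ⊕ ~α)) = min(0.83, 0.00) = 0.00
α ⊕ ((γ ↔ β) ∧ ~(~(β → ~(γ ↔ γ)) ⊕ (γ ⊕ ~α))) = min(1, 0.66 + 0.00) = min(1, 0.66) = 0.66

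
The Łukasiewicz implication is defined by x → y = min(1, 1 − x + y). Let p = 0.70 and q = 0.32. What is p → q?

p → q = min(1, 1 − 0.70 + 0.32) = min(1, 0.62) = 0.62
For comparison, the Gödel implication (1 if x ≤ y else y) would give 0.32.

0.62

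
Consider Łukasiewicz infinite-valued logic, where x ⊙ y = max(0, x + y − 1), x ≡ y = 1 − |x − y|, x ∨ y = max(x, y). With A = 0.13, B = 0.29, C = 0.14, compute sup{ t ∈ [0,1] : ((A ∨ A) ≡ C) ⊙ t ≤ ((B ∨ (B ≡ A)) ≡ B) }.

0.46

A ∨ A = max(0.13, 0.13) = 0.13
(A ∨ A) ≡ C = 1 − |0.13 − 0.14| = 1 − 0.01 = 0.99
So the left factor is (A ∨ A) ≡ C = 0.99.
B ≡ A = 1 − |0.29 − 0.13| = 1 − 0.16 = 0.84
B ∨ (B ≡ A) = max(0.29, 0.84) = 0.84
(B ∨ (B ≡ A)) ≡ B = 1 − |0.84 − 0.29| = 1 − 0.55 = 0.45
So the right-hand bound is (B ∨ (B ≡ A)) ≡ B = 0.45.
The residuum of the Łukasiewicz t-norm gives the supremum: min(1, 1 − 0.99 + 0.45).
1 − 0.99 + 0.45 = 0.46, so t = min(1, 0.46) = 0.46.
Check: 0.99 ⊙ 0.46 = max(0, 0.45) = 0.45 ≤ 0.45.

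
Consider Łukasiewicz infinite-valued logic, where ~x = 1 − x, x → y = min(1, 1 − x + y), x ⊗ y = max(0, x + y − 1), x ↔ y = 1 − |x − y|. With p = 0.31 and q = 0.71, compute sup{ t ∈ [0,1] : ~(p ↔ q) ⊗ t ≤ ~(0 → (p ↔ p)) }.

0.60

p ↔ q = 1 − |0.31 − 0.71| = 1 − 0.40 = 0.60
~(p ↔ q) = 1 − 0.60 = 0.40
So the left factor is ~(p ↔ q) = 0.40.
p ↔ p = 1 − |0.31 − 0.31| = 1 − 0.00 = 1.00
0 → (p ↔ p) = min(1, 1 − 0.00 + 1.00) = min(1, 2.00) = 1.00
~(0 → (p ↔ p)) = 1 − 1.00 = 0.00
So the right-hand bound is ~(0 → (p ↔ p)) = 0.00.
The residuum of the Łukasiewicz t-norm gives the supremum: min(1, 1 − 0.40 + 0.00).
1 − 0.40 + 0.00 = 0.60, so t = min(1, 0.60) = 0.60.
Check: 0.40 ⊗ 0.60 = max(0, 0.00) = 0.00 ≤ 0.00.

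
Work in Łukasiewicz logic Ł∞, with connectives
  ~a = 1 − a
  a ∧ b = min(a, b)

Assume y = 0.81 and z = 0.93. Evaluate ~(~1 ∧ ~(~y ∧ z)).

1.00

~1 = 1 − 1.00 = 0.00
~y = 1 − 0.81 = 0.19
~y ∧ z = min(0.19, 0.93) = 0.19
~(~y ∧ z) = 1 − 0.19 = 0.81
~1 ∧ ~(~y ∧ z) = min(0.00, 0.81) = 0.00
~(~1 ∧ ~(~y ∧ z)) = 1 − 0.00 = 1.00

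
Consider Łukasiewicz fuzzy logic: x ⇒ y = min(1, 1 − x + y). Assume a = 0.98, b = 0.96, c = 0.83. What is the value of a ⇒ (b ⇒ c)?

b ⇒ c = min(1, 1 − 0.96 + 0.83) = min(1, 0.87) = 0.87
a ⇒ (b ⇒ c) = min(1, 1 − 0.98 + 0.87) = min(1, 0.89) = 0.89

0.89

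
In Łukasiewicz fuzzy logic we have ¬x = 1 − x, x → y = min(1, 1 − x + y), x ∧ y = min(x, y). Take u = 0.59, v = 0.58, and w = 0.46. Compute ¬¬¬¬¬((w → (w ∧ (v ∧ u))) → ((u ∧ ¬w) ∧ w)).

0.54

v ∧ u = min(0.58, 0.59) = 0.58
w ∧ (v ∧ u) = min(0.46, 0.58) = 0.46
w → (w ∧ (v ∧ u)) = min(1, 1 − 0.46 + 0.46) = min(1, 1.00) = 1.00
¬w = 1 − 0.46 = 0.54
u ∧ ¬w = min(0.59, 0.54) = 0.54
(u ∧ ¬w) ∧ w = min(0.54, 0.46) = 0.46
(w → (w ∧ (v ∧ u))) → ((u ∧ ¬w) ∧ w) = min(1, 1 − 1.00 + 0.46) = min(1, 0.46) = 0.46
¬((w → (w ∧ (v ∧ u))) → ((u ∧ ¬w) ∧ w)) = 1 − 0.46 = 0.54
¬¬((w → (w ∧ (v ∧ u))) → ((u ∧ ¬w) ∧ w)) = 1 − 0.54 = 0.46
¬¬¬((w → (w ∧ (v ∧ u))) → ((u ∧ ¬w) ∧ w)) = 1 − 0.46 = 0.54
¬¬¬¬((w → (w ∧ (v ∧ u))) → ((u ∧ ¬w) ∧ w)) = 1 − 0.54 = 0.46
¬¬¬¬¬((w → (w ∧ (v ∧ u))) → ((u ∧ ¬w) ∧ w)) = 1 − 0.46 = 0.54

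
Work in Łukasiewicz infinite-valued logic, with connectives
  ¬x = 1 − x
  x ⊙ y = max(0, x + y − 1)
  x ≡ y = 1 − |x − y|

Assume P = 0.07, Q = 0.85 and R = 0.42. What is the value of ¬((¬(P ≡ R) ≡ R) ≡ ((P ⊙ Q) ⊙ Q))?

0.93

P ≡ R = 1 − |0.07 − 0.42| = 1 − 0.35 = 0.65
¬(P ≡ R) = 1 − 0.65 = 0.35
¬(P ≡ R) ≡ R = 1 − |0.35 − 0.42| = 1 − 0.07 = 0.93
P ⊙ Q = max(0, 0.07 + 0.85 − 1) = max(0, -0.08) = 0.00
(P ⊙ Q) ⊙ Q = max(0, 0.00 + 0.85 − 1) = max(0, -0.15) = 0.00
(¬(P ≡ R) ≡ R) ≡ ((P ⊙ Q) ⊙ Q) = 1 − |0.93 − 0.00| = 1 − 0.93 = 0.07
¬((¬(P ≡ R) ≡ R) ≡ ((P ⊙ Q) ⊙ Q)) = 1 − 0.07 = 0.93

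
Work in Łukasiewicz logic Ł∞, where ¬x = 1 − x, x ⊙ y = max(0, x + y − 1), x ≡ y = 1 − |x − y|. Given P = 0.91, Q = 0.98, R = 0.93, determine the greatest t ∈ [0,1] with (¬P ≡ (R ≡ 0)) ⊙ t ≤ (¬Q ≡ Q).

¬P = 1 − 0.91 = 0.09
R ≡ 0 = 1 − |0.93 − 0.00| = 1 − 0.93 = 0.07
¬P ≡ (R ≡ 0) = 1 − |0.09 − 0.07| = 1 − 0.02 = 0.98
So the left factor is ¬P ≡ (R ≡ 0) = 0.98.
¬Q = 1 − 0.98 = 0.02
¬Q ≡ Q = 1 − |0.02 − 0.98| = 1 − 0.96 = 0.04
So the right-hand bound is ¬Q ≡ Q = 0.04.
The residuum of the Łukasiewicz t-norm gives the supremum: min(1, 1 − 0.98 + 0.04).
1 − 0.98 + 0.04 = 0.06, so t = min(1, 0.06) = 0.06.
Check: 0.98 ⊙ 0.06 = max(0, 0.04) = 0.04 ≤ 0.04.

0.06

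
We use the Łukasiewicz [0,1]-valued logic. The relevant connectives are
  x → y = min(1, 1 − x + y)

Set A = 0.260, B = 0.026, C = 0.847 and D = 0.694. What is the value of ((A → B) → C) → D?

0.694

A → B = min(1, 1 − 0.260 + 0.026) = min(1, 0.766) = 0.766
(A → B) → C = min(1, 1 − 0.766 + 0.847) = min(1, 1.081) = 1.000
((A → B) → C) → D = min(1, 1 − 1.000 + 0.694) = min(1, 0.694) = 0.694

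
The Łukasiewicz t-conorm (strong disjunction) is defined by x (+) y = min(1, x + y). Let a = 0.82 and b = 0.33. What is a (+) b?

a (+) b = min(1, 0.82 + 0.33) = min(1, 1.15) = 1.00
For comparison, the Gödel t-conorm max(x, y) would give 0.82.

1.00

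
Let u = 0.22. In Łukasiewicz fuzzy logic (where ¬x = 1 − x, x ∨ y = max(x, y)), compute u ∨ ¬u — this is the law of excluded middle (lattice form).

¬u = 1 − 0.22 = 0.78
u ∨ ¬u = max(0.22, 0.78) = 0.78
(The value 0.78 < 1 shows this instance is not satisfied; not a Ł∞-tautology — its value is max(a, 1−a).)

0.78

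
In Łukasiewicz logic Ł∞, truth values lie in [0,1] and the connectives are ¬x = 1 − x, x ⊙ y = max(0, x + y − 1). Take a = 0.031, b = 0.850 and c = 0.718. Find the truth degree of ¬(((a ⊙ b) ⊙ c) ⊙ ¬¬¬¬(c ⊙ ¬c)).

a ⊙ b = max(0, 0.031 + 0.850 − 1) = max(0, -0.119) = 0.000
(a ⊙ b) ⊙ c = max(0, 0.000 + 0.718 − 1) = max(0, -0.282) = 0.000
¬c = 1 − 0.718 = 0.282
c ⊙ ¬c = max(0, 0.718 + 0.282 − 1) = max(0, 0.000) = 0.000
¬(c ⊙ ¬c) = 1 − 0.000 = 1.000
¬¬(c ⊙ ¬c) = 1 − 1.000 = 0.000
¬¬¬(c ⊙ ¬c) = 1 − 0.000 = 1.000
¬¬¬¬(c ⊙ ¬c) = 1 − 1.000 = 0.000
((a ⊙ b) ⊙ c) ⊙ ¬¬¬¬(c ⊙ ¬c) = max(0, 0.000 + 0.000 − 1) = max(0, -1.000) = 0.000
¬(((a ⊙ b) ⊙ c) ⊙ ¬¬¬¬(c ⊙ ¬c)) = 1 − 0.000 = 1.000

1.000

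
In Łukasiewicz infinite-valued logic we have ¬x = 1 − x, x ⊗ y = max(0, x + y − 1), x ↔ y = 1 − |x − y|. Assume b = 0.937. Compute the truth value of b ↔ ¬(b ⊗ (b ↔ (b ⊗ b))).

b ⊗ b = max(0, 0.937 + 0.937 − 1) = max(0, 0.874) = 0.874
b ↔ (b ⊗ b) = 1 − |0.937 − 0.874| = 1 − 0.063 = 0.937
b ⊗ (b ↔ (b ⊗ b)) = max(0, 0.937 + 0.937 − 1) = max(0, 0.874) = 0.874
¬(b ⊗ (b ↔ (b ⊗ b))) = 1 − 0.874 = 0.126
b ↔ ¬(b ⊗ (b ↔ (b ⊗ b))) = 1 − |0.937 − 0.126| = 1 − 0.811 = 0.189

0.189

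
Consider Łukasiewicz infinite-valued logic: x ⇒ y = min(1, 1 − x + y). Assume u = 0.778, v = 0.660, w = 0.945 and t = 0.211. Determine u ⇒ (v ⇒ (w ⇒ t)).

w ⇒ t = min(1, 1 − 0.945 + 0.211) = min(1, 0.266) = 0.266
v ⇒ (w ⇒ t) = min(1, 1 − 0.660 + 0.266) = min(1, 0.606) = 0.606
u ⇒ (v ⇒ (w ⇒ t)) = min(1, 1 − 0.778 + 0.606) = min(1, 0.828) = 0.828

0.828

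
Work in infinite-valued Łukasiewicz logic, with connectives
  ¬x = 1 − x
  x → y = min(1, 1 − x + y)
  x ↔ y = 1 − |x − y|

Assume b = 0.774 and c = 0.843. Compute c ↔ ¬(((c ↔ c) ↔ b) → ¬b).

c ↔ c = 1 − |0.843 − 0.843| = 1 − 0.000 = 1.000
(c ↔ c) ↔ b = 1 − |1.000 − 0.774| = 1 − 0.226 = 0.774
¬b = 1 − 0.774 = 0.226
((c ↔ c) ↔ b) → ¬b = min(1, 1 − 0.774 + 0.226) = min(1, 0.452) = 0.452
¬(((c ↔ c) ↔ b) → ¬b) = 1 − 0.452 = 0.548
c ↔ ¬(((c ↔ c) ↔ b) → ¬b) = 1 − |0.843 − 0.548| = 1 − 0.295 = 0.705

0.705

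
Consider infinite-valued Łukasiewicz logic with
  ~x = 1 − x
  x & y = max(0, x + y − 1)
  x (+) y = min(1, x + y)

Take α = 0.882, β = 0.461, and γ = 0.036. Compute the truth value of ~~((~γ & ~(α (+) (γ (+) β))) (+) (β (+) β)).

~γ = 1 − 0.036 = 0.964
γ (+) β = min(1, 0.036 + 0.461) = min(1, 0.497) = 0.497
α (+) (γ (+) β) = min(1, 0.882 + 0.497) = min(1, 1.379) = 1.000
~(α (+) (γ (+) β)) = 1 − 1.000 = 0.000
~γ & ~(α (+) (γ (+) β)) = max(0, 0.964 + 0.000 − 1) = max(0, -0.036) = 0.000
β (+) β = min(1, 0.461 + 0.461) = min(1, 0.922) = 0.922
(~γ & ~(α (+) (γ (+) β))) (+) (β (+) β) = min(1, 0.000 + 0.922) = min(1, 0.922) = 0.922
~((~γ & ~(α (+) (γ (+) β))) (+) (β (+) β)) = 1 − 0.922 = 0.078
~~((~γ & ~(α (+) (γ (+) β))) (+) (β (+) β)) = 1 − 0.078 = 0.922

0.922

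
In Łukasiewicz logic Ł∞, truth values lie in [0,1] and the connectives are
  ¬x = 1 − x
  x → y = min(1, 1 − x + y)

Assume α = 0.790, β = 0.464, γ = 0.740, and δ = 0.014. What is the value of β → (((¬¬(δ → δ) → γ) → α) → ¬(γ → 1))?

0.536

δ → δ = min(1, 1 − 0.014 + 0.014) = min(1, 1.000) = 1.000
¬(δ → δ) = 1 − 1.000 = 0.000
¬¬(δ → δ) = 1 − 0.000 = 1.000
¬¬(δ → δ) → γ = min(1, 1 − 1.000 + 0.740) = min(1, 0.740) = 0.740
(¬¬(δ → δ) → γ) → α = min(1, 1 − 0.740 + 0.790) = min(1, 1.050) = 1.000
γ → 1 = min(1, 1 − 0.740 + 1.000) = min(1, 1.260) = 1.000
¬(γ → 1) = 1 − 1.000 = 0.000
((¬¬(δ → δ) → γ) → α) → ¬(γ → 1) = min(1, 1 − 1.000 + 0.000) = min(1, 0.000) = 0.000
β → (((¬¬(δ → δ) → γ) → α) → ¬(γ → 1)) = min(1, 1 − 0.464 + 0.000) = min(1, 0.536) = 0.536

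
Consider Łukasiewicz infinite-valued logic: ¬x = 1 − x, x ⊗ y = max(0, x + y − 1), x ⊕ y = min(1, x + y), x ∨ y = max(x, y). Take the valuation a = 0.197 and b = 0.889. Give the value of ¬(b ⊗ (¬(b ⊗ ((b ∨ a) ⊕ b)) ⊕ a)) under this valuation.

0.803

b ∨ a = max(0.889, 0.197) = 0.889
(b ∨ a) ⊕ b = min(1, 0.889 + 0.889) = min(1, 1.778) = 1.000
b ⊗ ((b ∨ a) ⊕ b) = max(0, 0.889 + 1.000 − 1) = max(0, 0.889) = 0.889
¬(b ⊗ ((b ∨ a) ⊕ b)) = 1 − 0.889 = 0.111
¬(b ⊗ ((b ∨ a) ⊕ b)) ⊕ a = min(1, 0.111 + 0.197) = min(1, 0.308) = 0.308
b ⊗ (¬(b ⊗ ((b ∨ a) ⊕ b)) ⊕ a) = max(0, 0.889 + 0.308 − 1) = max(0, 0.197) = 0.197
¬(b ⊗ (¬(b ⊗ ((b ∨ a) ⊕ b)) ⊕ a)) = 1 − 0.197 = 0.803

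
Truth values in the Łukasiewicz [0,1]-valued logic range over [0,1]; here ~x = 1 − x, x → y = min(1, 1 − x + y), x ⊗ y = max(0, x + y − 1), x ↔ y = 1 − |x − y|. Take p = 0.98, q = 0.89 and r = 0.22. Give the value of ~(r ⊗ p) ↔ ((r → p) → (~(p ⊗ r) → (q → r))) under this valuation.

r ⊗ p = max(0, 0.22 + 0.98 − 1) = max(0, 0.20) = 0.20
~(r ⊗ p) = 1 − 0.20 = 0.80
r → p = min(1, 1 − 0.22 + 0.98) = min(1, 1.76) = 1.00
p ⊗ r = max(0, 0.98 + 0.22 − 1) = max(0, 0.20) = 0.20
~(p ⊗ r) = 1 − 0.20 = 0.80
q → r = min(1, 1 − 0.89 + 0.22) = min(1, 0.33) = 0.33
~(p ⊗ r) → (q → r) = min(1, 1 − 0.80 + 0.33) = min(1, 0.53) = 0.53
(r → p) → (~(p ⊗ r) → (q → r)) = min(1, 1 − 1.00 + 0.53) = min(1, 0.53) = 0.53
~(r ⊗ p) ↔ ((r → p) → (~(p ⊗ r) → (q → r))) = 1 − |0.80 − 0.53| = 1 − 0.27 = 0.73

0.73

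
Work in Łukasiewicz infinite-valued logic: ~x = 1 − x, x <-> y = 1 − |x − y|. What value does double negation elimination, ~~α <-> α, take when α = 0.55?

~α = 1 − 0.55 = 0.45
~~α = 1 − 0.45 = 0.55
~~α <-> α = 1 − |0.55 − 0.55| = 1 − 0.00 = 1.00
(As expected: always 1 in Ł∞ since negation is involutive.)

1.00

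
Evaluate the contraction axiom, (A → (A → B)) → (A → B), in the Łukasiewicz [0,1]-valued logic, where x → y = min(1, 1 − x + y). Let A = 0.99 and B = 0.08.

0.99

A → B = min(1, 1 − 0.99 + 0.08) = min(1, 0.09) = 0.09
A → (A → B) = min(1, 1 − 0.99 + 0.09) = min(1, 0.10) = 0.10
(A → (A → B)) → (A → B) = min(1, 1 − 0.10 + 0.09) = min(1, 0.99) = 0.99
(The value 0.99 < 1 shows this instance is not satisfied; fails in Ł∞ (the t-norm is not idempotent).)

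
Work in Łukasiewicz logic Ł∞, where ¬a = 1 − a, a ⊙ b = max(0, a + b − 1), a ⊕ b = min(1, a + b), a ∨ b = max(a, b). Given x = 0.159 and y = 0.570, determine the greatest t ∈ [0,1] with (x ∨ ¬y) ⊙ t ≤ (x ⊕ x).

0.888

¬y = 1 − 0.570 = 0.430
x ∨ ¬y = max(0.159, 0.430) = 0.430
So the left factor is x ∨ ¬y = 0.430.
x ⊕ x = min(1, 0.159 + 0.159) = min(1, 0.318) = 0.318
So the right-hand bound is x ⊕ x = 0.318.
The residuum of the Łukasiewicz t-norm gives the supremum: min(1, 1 − 0.430 + 0.318).
1 − 0.430 + 0.318 = 0.888, so t = min(1, 0.888) = 0.888.
Check: 0.430 ⊙ 0.888 = max(0, 0.318) = 0.318 ≤ 0.318.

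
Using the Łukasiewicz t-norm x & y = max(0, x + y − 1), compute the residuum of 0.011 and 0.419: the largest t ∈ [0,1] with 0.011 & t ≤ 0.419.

The residuum of the Łukasiewicz t-norm gives the supremum: min(1, 1 − 0.011 + 0.419).
1 − 0.011 + 0.419 = 1.408, so t = min(1, 1.408) = 1.000.
Check: 0.011 & 1.000 = max(0, 0.011) = 0.011 ≤ 0.419.

1.000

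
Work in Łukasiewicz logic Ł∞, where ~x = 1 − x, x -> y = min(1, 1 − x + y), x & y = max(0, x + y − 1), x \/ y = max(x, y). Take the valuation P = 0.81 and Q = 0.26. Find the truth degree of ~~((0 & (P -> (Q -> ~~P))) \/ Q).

~P = 1 − 0.81 = 0.19
~~P = 1 − 0.19 = 0.81
Q -> ~~P = min(1, 1 − 0.26 + 0.81) = min(1, 1.55) = 1.00
P -> (Q -> ~~P) = min(1, 1 − 0.81 + 1.00) = min(1, 1.19) = 1.00
0 & (P -> (Q -> ~~P)) = max(0, 0.00 + 1.00 − 1) = max(0, 0.00) = 0.00
(0 & (P -> (Q -> ~~P))) \/ Q = max(0.00, 0.26) = 0.26
~((0 & (P -> (Q -> ~~P))) \/ Q) = 1 − 0.26 = 0.74
~~((0 & (P -> (Q -> ~~P))) \/ Q) = 1 − 0.74 = 0.26

0.26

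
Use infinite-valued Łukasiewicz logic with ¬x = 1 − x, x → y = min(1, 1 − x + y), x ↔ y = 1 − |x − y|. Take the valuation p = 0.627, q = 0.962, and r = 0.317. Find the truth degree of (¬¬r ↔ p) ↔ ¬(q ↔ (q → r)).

¬r = 1 − 0.317 = 0.683
¬¬r = 1 − 0.683 = 0.317
¬¬r ↔ p = 1 − |0.317 − 0.627| = 1 − 0.310 = 0.690
q → r = min(1, 1 − 0.962 + 0.317) = min(1, 0.355) = 0.355
q ↔ (q → r) = 1 − |0.962 − 0.355| = 1 − 0.607 = 0.393
¬(q ↔ (q → r)) = 1 − 0.393 = 0.607
(¬¬r ↔ p) ↔ ¬(q ↔ (q → r)) = 1 − |0.690 − 0.607| = 1 − 0.083 = 0.917

0.917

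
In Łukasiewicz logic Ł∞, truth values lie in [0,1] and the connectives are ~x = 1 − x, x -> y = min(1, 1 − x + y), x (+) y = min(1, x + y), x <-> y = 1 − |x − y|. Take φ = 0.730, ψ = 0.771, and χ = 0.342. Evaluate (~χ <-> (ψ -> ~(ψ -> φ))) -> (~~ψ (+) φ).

~χ = 1 − 0.342 = 0.658
ψ -> φ = min(1, 1 − 0.771 + 0.730) = min(1, 0.959) = 0.959
~(ψ -> φ) = 1 − 0.959 = 0.041
ψ -> ~(ψ -> φ) = min(1, 1 − 0.771 + 0.041) = min(1, 0.270) = 0.270
~χ <-> (ψ -> ~(ψ -> φ)) = 1 − |0.658 − 0.270| = 1 − 0.388 = 0.612
~ψ = 1 − 0.771 = 0.229
~~ψ = 1 − 0.229 = 0.771
~~ψ (+) φ = min(1, 0.771 + 0.730) = min(1, 1.501) = 1.000
(~χ <-> (ψ -> ~(ψ -> φ))) -> (~~ψ (+) φ) = min(1, 1 − 0.612 + 1.000) = min(1, 1.388) = 1.000

1.000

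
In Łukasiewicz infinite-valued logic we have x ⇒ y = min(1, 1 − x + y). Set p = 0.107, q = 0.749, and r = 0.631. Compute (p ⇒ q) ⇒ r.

0.631

p ⇒ q = min(1, 1 − 0.107 + 0.749) = min(1, 1.642) = 1.000
(p ⇒ q) ⇒ r = min(1, 1 − 1.000 + 0.631) = min(1, 0.631) = 0.631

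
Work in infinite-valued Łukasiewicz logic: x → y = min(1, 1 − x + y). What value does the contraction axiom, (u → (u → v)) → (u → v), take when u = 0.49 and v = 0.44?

u → v = min(1, 1 − 0.49 + 0.44) = min(1, 0.95) = 0.95
u → (u → v) = min(1, 1 − 0.49 + 0.95) = min(1, 1.46) = 1.00
(u → (u → v)) → (u → v) = min(1, 1 − 1.00 + 0.95) = min(1, 0.95) = 0.95
(The value 0.95 < 1 shows this instance is not satisfied; fails in Ł∞ (the t-norm is not idempotent).)

0.95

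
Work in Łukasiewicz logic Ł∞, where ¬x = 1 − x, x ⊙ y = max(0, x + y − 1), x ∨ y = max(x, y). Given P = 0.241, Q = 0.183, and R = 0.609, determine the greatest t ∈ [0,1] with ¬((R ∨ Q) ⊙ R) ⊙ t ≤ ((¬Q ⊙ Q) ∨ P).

R ∨ Q = max(0.609, 0.183) = 0.609
(R ∨ Q) ⊙ R = max(0, 0.609 + 0.609 − 1) = max(0, 0.218) = 0.218
¬((R ∨ Q) ⊙ R) = 1 − 0.218 = 0.782
So the left factor is ¬((R ∨ Q) ⊙ R) = 0.782.
¬Q = 1 − 0.183 = 0.817
¬Q ⊙ Q = max(0, 0.817 + 0.183 − 1) = max(0, 0.000) = 0.000
(¬Q ⊙ Q) ∨ P = max(0.000, 0.241) = 0.241
So the right-hand bound is (¬Q ⊙ Q) ∨ P = 0.241.
The residuum of the Łukasiewicz t-norm gives the supremum: min(1, 1 − 0.782 + 0.241).
1 − 0.782 + 0.241 = 0.459, so t = min(1, 0.459) = 0.459.
Check: 0.782 ⊙ 0.459 = max(0, 0.241) = 0.241 ≤ 0.241.

0.459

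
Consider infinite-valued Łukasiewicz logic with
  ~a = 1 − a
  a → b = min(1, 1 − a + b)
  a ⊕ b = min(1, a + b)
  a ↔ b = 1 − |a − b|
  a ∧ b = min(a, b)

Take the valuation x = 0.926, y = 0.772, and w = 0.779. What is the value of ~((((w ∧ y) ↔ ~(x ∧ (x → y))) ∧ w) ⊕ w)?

0.000

w ∧ y = min(0.779, 0.772) = 0.772
x → y = min(1, 1 − 0.926 + 0.772) = min(1, 0.846) = 0.846
x ∧ (x → y) = min(0.926, 0.846) = 0.846
~(x ∧ (x → y)) = 1 − 0.846 = 0.154
(w ∧ y) ↔ ~(x ∧ (x → y)) = 1 − |0.772 − 0.154| = 1 − 0.618 = 0.382
((w ∧ y) ↔ ~(x ∧ (x → y))) ∧ w = min(0.382, 0.779) = 0.382
(((w ∧ y) ↔ ~(x ∧ (x → y))) ∧ w) ⊕ w = min(1, 0.382 + 0.779) = min(1, 1.161) = 1.000
~((((w ∧ y) ↔ ~(x ∧ (x → y))) ∧ w) ⊕ w) = 1 − 1.000 = 0.000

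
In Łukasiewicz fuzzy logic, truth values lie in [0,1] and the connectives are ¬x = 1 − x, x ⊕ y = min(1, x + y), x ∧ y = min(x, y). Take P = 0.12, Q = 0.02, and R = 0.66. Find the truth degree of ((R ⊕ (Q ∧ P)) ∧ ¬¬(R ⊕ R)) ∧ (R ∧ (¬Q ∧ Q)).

Q ∧ P = min(0.02, 0.12) = 0.02
R ⊕ (Q ∧ P) = min(1, 0.66 + 0.02) = min(1, 0.68) = 0.68
R ⊕ R = min(1, 0.66 + 0.66) = min(1, 1.32) = 1.00
¬(R ⊕ R) = 1 − 1.00 = 0.00
¬¬(R ⊕ R) = 1 − 0.00 = 1.00
(R ⊕ (Q ∧ P)) ∧ ¬¬(R ⊕ R) = min(0.68, 1.00) = 0.68
¬Q = 1 − 0.02 = 0.98
¬Q ∧ Q = min(0.98, 0.02) = 0.02
R ∧ (¬Q ∧ Q) = min(0.66, 0.02) = 0.02
((R ⊕ (Q ∧ P)) ∧ ¬¬(R ⊕ R)) ∧ (R ∧ (¬Q ∧ Q)) = min(0.68, 0.02) = 0.02

0.02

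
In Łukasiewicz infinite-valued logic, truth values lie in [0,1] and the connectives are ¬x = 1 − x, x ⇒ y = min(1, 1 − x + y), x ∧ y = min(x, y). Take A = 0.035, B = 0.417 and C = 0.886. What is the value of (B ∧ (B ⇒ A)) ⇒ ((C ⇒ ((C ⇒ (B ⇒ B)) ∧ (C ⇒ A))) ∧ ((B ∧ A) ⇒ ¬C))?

B ⇒ A = min(1, 1 − 0.417 + 0.035) = min(1, 0.618) = 0.618
B ∧ (B ⇒ A) = min(0.417, 0.618) = 0.417
B ⇒ B = min(1, 1 − 0.417 + 0.417) = min(1, 1.000) = 1.000
C ⇒ (B ⇒ B) = min(1, 1 − 0.886 + 1.000) = min(1, 1.114) = 1.000
C ⇒ A = min(1, 1 − 0.886 + 0.035) = min(1, 0.149) = 0.149
(C ⇒ (B ⇒ B)) ∧ (C ⇒ A) = min(1.000, 0.149) = 0.149
C ⇒ ((C ⇒ (B ⇒ B)) ∧ (C ⇒ A)) = min(1, 1 − 0.886 + 0.149) = min(1, 0.263) = 0.263
B ∧ A = min(0.417, 0.035) = 0.035
¬C = 1 − 0.886 = 0.114
(B ∧ A) ⇒ ¬C = min(1, 1 − 0.035 + 0.114) = min(1, 1.079) = 1.000
(C ⇒ ((C ⇒ (B ⇒ B)) ∧ (C ⇒ A))) ∧ ((B ∧ A) ⇒ ¬C) = min(0.263, 1.000) = 0.263
(B ∧ (B ⇒ A)) ⇒ ((C ⇒ ((C ⇒ (B ⇒ B)) ∧ (C ⇒ A))) ∧ ((B ∧ A) ⇒ ¬C)) = min(1, 1 − 0.417 + 0.263) = min(1, 0.846) = 0.846

0.846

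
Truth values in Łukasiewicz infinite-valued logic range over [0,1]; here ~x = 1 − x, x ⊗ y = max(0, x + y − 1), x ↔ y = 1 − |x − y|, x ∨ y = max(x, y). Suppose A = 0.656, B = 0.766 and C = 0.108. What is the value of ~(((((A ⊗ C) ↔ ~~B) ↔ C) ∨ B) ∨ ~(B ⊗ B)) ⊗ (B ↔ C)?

0.000

A ⊗ C = max(0, 0.656 + 0.108 − 1) = max(0, -0.236) = 0.000
~B = 1 − 0.766 = 0.234
~~B = 1 − 0.234 = 0.766
(A ⊗ C) ↔ ~~B = 1 − |0.000 − 0.766| = 1 − 0.766 = 0.234
((A ⊗ C) ↔ ~~B) ↔ C = 1 − |0.234 − 0.108| = 1 − 0.126 = 0.874
(((A ⊗ C) ↔ ~~B) ↔ C) ∨ B = max(0.874, 0.766) = 0.874
B ⊗ B = max(0, 0.766 + 0.766 − 1) = max(0, 0.532) = 0.532
~(B ⊗ B) = 1 − 0.532 = 0.468
((((A ⊗ C) ↔ ~~B) ↔ C) ∨ B) ∨ ~(B ⊗ B) = max(0.874, 0.468) = 0.874
~(((((A ⊗ C) ↔ ~~B) ↔ C) ∨ B) ∨ ~(B ⊗ B)) = 1 − 0.874 = 0.126
B ↔ C = 1 − |0.766 − 0.108| = 1 − 0.658 = 0.342
~(((((A ⊗ C) ↔ ~~B) ↔ C) ∨ B) ∨ ~(B ⊗ B)) ⊗ (B ↔ C) = max(0, 0.126 + 0.342 − 1) = max(0, -0.532) = 0.000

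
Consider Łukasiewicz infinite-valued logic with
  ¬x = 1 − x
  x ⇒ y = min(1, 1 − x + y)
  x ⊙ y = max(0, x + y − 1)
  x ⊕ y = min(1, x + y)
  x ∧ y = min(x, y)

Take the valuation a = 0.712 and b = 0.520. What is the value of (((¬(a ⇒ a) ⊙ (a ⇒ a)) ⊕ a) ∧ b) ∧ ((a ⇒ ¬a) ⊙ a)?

a ⇒ a = min(1, 1 − 0.712 + 0.712) = min(1, 1.000) = 1.000
¬(a ⇒ a) = 1 − 1.000 = 0.000
¬(a ⇒ a) ⊙ (a ⇒ a) = max(0, 0.000 + 1.000 − 1) = max(0, 0.000) = 0.000
(¬(a ⇒ a) ⊙ (a ⇒ a)) ⊕ a = min(1, 0.000 + 0.712) = min(1, 0.712) = 0.712
((¬(a ⇒ a) ⊙ (a ⇒ a)) ⊕ a) ∧ b = min(0.712, 0.520) = 0.520
¬a = 1 − 0.712 = 0.288
a ⇒ ¬a = min(1, 1 − 0.712 + 0.288) = min(1, 0.576) = 0.576
(a ⇒ ¬a) ⊙ a = max(0, 0.576 + 0.712 − 1) = max(0, 0.288) = 0.288
(((¬(a ⇒ a) ⊙ (a ⇒ a)) ⊕ a) ∧ b) ∧ ((a ⇒ ¬a) ⊙ a) = min(0.520, 0.288) = 0.288

0.288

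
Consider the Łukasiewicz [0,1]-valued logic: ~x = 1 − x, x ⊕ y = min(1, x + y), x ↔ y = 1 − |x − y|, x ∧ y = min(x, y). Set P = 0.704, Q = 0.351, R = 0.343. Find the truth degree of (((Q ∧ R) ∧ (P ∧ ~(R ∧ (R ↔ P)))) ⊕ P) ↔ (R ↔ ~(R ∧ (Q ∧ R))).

Q ∧ R = min(0.351, 0.343) = 0.343
R ↔ P = 1 − |0.343 − 0.704| = 1 − 0.361 = 0.639
R ∧ (R ↔ P) = min(0.343, 0.639) = 0.343
~(R ∧ (R ↔ P)) = 1 − 0.343 = 0.657
P ∧ ~(R ∧ (R ↔ P)) = min(0.704, 0.657) = 0.657
(Q ∧ R) ∧ (P ∧ ~(R ∧ (R ↔ P))) = min(0.343, 0.657) = 0.343
((Q ∧ R) ∧ (P ∧ ~(R ∧ (R ↔ P)))) ⊕ P = min(1, 0.343 + 0.704) = min(1, 1.047) = 1.000
R ∧ (Q ∧ R) = min(0.343, 0.343) = 0.343
~(R ∧ (Q ∧ R)) = 1 − 0.343 = 0.657
R ↔ ~(R ∧ (Q ∧ R)) = 1 − |0.343 − 0.657| = 1 − 0.314 = 0.686
(((Q ∧ R) ∧ (P ∧ ~(R ∧ (R ↔ P)))) ⊕ P) ↔ (R ↔ ~(R ∧ (Q ∧ R))) = 1 − |1.000 − 0.686| = 1 − 0.314 = 0.686

0.686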